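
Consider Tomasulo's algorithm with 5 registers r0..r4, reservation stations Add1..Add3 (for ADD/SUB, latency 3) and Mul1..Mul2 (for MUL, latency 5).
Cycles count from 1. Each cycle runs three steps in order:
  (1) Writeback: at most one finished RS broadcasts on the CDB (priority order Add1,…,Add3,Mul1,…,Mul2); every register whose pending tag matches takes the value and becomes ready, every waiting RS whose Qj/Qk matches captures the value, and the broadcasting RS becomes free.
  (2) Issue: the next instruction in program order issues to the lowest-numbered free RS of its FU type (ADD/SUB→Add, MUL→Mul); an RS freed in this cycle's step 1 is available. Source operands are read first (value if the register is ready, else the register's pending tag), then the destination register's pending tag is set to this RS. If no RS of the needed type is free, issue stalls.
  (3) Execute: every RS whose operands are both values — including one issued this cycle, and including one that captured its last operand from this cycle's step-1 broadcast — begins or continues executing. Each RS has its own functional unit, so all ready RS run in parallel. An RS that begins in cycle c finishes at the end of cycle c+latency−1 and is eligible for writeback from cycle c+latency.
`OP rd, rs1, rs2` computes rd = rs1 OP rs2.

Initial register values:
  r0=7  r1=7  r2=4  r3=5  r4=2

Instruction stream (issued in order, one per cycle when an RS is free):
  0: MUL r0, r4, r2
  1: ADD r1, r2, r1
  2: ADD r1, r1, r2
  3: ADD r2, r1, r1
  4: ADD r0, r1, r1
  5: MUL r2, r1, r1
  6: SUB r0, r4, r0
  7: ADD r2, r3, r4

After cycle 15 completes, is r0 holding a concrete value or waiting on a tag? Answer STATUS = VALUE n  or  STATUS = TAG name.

cycle 1: issue MUL r0<-Mul1 // r0:Mul1,r1:7,r2:4,r3:5,r4:2
cycle 2: issue ADD r1<-Add1 // r0:Mul1,r1:Add1,r2:4,r3:5,r4:2
cycle 3: issue ADD r1<-Add2 // r0:Mul1,r1:Add2,r2:4,r3:5,r4:2
cycle 4: issue ADD r2<-Add3 // r0:Mul1,r1:Add2,r2:Add3,r3:5,r4:2
cycle 5: CDB Add1=11; issue ADD r0<-Add1 // r0:Add1,r1:Add2,r2:Add3,r3:5,r4:2
cycle 6: CDB Mul1=8; issue MUL r2<-Mul1 // r0:Add1,r1:Add2,r2:Mul1,r3:5,r4:2
cycle 7: stall // r0:Add1,r1:Add2,r2:Mul1,r3:5,r4:2
cycle 8: CDB Add2=15; issue SUB r0<-Add2 // r0:Add2,r1:15,r2:Mul1,r3:5,r4:2
cycle 9: stall // r0:Add2,r1:15,r2:Mul1,r3:5,r4:2
cycle 10: stall // r0:Add2,r1:15,r2:Mul1,r3:5,r4:2
cycle 11: CDB Add1=30; issue ADD r2<-Add1 // r0:Add2,r1:15,r2:Add1,r3:5,r4:2
cycle 12: CDB Add3=30 // r0:Add2,r1:15,r2:Add1,r3:5,r4:2
cycle 13: CDB Mul1=225 // r0:Add2,r1:15,r2:Add1,r3:5,r4:2
cycle 14: CDB Add1=7 // r0:Add2,r1:15,r2:7,r3:5,r4:2
cycle 15: CDB Add2=-28 // r0:-28,r1:15,r2:7,r3:5,r4:2

STATUS = VALUE -28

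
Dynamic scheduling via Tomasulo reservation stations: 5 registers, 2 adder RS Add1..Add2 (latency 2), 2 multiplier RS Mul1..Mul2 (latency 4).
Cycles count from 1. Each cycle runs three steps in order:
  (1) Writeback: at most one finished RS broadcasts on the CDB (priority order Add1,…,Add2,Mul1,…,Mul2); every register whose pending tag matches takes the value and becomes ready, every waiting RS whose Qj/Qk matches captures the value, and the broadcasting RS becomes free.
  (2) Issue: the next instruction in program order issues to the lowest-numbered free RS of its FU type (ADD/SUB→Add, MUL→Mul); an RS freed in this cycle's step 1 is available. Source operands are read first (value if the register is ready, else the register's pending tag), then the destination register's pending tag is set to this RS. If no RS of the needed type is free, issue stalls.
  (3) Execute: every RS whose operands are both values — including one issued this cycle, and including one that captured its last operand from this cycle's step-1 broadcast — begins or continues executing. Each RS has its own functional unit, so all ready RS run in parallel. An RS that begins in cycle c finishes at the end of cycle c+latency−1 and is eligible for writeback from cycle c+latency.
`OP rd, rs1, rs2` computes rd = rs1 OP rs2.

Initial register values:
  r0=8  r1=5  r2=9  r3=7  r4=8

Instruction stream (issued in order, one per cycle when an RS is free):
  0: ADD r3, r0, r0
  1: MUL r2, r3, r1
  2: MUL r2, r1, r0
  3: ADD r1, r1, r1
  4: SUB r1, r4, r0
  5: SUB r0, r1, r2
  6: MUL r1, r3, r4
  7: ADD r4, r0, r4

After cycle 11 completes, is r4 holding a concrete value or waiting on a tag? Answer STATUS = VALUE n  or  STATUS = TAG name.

cycle 1: issue ADD r3<-Add1 // r0:8,r1:5,r2:9,r3:Add1,r4:8
cycle 2: issue MUL r2<-Mul1 // r0:8,r1:5,r2:Mul1,r3:Add1,r4:8
cycle 3: CDB Add1=16; issue MUL r2<-Mul2 // r0:8,r1:5,r2:Mul2,r3:16,r4:8
cycle 4: issue ADD r1<-Add1 // r0:8,r1:Add1,r2:Mul2,r3:16,r4:8
cycle 5: issue SUB r1<-Add2 // r0:8,r1:Add2,r2:Mul2,r3:16,r4:8
cycle 6: CDB Add1=10; issue SUB r0<-Add1 // r0:Add1,r1:Add2,r2:Mul2,r3:16,r4:8
cycle 7: CDB Add2=0; stall // r0:Add1,r1:0,r2:Mul2,r3:16,r4:8
cycle 8: CDB Mul1=80; issue MUL r1<-Mul1 // r0:Add1,r1:Mul1,r2:Mul2,r3:16,r4:8
cycle 9: CDB Mul2=40; issue ADD r4<-Add2 // r0:Add1,r1:Mul1,r2:40,r3:16,r4:Add2
cycle 10: - // r0:Add1,r1:Mul1,r2:40,r3:16,r4:Add2
cycle 11: CDB Add1=-40 // r0:-40,r1:Mul1,r2:40,r3:16,r4:Add2

STATUS = TAG Add2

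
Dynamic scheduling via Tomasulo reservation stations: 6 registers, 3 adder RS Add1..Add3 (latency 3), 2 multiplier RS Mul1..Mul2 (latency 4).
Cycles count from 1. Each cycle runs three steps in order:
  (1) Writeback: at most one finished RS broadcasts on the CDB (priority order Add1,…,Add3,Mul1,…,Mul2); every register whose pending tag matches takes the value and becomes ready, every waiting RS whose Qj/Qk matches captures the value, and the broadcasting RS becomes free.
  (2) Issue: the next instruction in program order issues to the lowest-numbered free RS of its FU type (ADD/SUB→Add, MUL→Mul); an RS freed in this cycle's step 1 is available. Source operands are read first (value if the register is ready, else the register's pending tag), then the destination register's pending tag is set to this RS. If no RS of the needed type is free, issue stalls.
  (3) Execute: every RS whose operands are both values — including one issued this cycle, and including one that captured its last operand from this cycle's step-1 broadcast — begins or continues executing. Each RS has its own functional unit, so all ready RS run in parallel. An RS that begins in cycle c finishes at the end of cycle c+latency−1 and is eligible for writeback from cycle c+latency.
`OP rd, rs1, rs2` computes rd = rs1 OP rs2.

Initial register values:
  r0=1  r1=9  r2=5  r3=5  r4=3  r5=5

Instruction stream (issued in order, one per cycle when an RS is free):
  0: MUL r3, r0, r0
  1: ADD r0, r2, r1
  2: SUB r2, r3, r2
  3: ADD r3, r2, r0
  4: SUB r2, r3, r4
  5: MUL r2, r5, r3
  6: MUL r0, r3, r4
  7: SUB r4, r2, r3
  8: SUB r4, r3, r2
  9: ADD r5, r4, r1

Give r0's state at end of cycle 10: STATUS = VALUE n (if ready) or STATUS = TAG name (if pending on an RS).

cycle 1: issue MUL r3<-Mul1 // r0:1,r1:9,r2:5,r3:Mul1,r4:3,r5:5
cycle 2: issue ADD r0<-Add1 // r0:Add1,r1:9,r2:5,r3:Mul1,r4:3,r5:5
cycle 3: issue SUB r2<-Add2 // r0:Add1,r1:9,r2:Add2,r3:Mul1,r4:3,r5:5
cycle 4: issue ADD r3<-Add3 // r0:Add1,r1:9,r2:Add2,r3:Add3,r4:3,r5:5
cycle 5: CDB Add1=14; issue SUB r2<-Add1 // r0:14,r1:9,r2:Add1,r3:Add3,r4:3,r5:5
cycle 6: CDB Mul1=1; issue MUL r2<-Mul1 // r0:14,r1:9,r2:Mul1,r3:Add3,r4:3,r5:5
cycle 7: issue MUL r0<-Mul2 // r0:Mul2,r1:9,r2:Mul1,r3:Add3,r4:3,r5:5
cycle 8: stall // r0:Mul2,r1:9,r2:Mul1,r3:Add3,r4:3,r5:5
cycle 9: CDB Add2=-4; issue SUB r4<-Add2 // r0:Mul2,r1:9,r2:Mul1,r3:Add3,r4:Add2,r5:5
cycle 10: stall // r0:Mul2,r1:9,r2:Mul1,r3:Add3,r4:Add2,r5:5

STATUS = TAG Mul2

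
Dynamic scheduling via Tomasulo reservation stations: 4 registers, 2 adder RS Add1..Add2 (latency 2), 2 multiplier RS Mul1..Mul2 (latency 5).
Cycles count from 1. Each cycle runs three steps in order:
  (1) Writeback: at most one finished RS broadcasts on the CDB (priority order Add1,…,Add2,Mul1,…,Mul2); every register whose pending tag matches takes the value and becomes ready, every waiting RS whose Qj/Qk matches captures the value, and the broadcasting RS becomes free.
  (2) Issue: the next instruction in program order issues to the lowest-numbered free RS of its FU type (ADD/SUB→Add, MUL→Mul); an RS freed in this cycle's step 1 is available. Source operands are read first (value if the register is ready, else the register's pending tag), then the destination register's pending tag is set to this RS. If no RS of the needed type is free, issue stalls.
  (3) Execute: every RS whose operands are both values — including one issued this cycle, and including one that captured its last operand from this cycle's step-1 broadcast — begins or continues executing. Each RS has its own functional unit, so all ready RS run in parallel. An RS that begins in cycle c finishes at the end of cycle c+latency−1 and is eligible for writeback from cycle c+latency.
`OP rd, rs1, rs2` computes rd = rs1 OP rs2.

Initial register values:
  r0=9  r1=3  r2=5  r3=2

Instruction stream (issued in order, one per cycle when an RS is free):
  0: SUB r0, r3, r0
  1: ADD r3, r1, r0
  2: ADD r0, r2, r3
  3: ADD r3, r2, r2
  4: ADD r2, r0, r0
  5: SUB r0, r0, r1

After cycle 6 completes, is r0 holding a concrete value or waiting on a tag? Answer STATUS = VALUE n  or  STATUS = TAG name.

  c1: issue SUB r0<-Add1  regs: r0:Add1,r1:3,r2:5,r3:2
  c2: issue ADD r3<-Add2  regs: r0:Add1,r1:3,r2:5,r3:Add2
  c3: CDB Add1=-7; issue ADD r0<-Add1  regs: r0:Add1,r1:3,r2:5,r3:Add2
  c4: stall  regs: r0:Add1,r1:3,r2:5,r3:Add2
  c5: CDB Add2=-4; issue ADD r3<-Add2  regs: r0:Add1,r1:3,r2:5,r3:Add2
  c6: stall  regs: r0:Add1,r1:3,r2:5,r3:Add2

STATUS = TAG Add1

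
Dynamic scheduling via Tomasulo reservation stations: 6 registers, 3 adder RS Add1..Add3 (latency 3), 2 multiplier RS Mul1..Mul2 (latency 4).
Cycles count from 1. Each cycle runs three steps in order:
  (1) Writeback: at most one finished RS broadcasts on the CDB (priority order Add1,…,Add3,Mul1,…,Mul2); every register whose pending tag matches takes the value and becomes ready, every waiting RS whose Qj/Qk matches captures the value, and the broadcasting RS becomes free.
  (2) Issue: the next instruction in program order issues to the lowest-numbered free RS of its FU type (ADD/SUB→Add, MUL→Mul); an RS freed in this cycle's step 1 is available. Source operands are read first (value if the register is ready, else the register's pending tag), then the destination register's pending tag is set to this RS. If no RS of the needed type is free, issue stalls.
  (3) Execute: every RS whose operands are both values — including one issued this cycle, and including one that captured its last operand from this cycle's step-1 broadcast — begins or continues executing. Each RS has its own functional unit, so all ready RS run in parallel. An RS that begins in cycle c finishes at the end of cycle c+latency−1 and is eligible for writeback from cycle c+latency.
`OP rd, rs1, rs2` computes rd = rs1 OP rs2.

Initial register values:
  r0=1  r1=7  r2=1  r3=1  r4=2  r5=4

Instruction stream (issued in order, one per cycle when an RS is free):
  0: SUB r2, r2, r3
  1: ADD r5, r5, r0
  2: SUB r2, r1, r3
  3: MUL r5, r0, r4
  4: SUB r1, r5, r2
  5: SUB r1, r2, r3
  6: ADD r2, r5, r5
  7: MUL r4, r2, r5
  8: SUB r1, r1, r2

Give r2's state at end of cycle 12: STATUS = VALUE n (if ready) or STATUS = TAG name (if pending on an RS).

c1: issue SUB r2<-Add1 | r0:1,r1:7,r2:Add1,r3:1,r4:2,r5:4
c2: issue ADD r5<-Add2 | r0:1,r1:7,r2:Add1,r3:1,r4:2,r5:Add2
c3: issue SUB r2<-Add3 | r0:1,r1:7,r2:Add3,r3:1,r4:2,r5:Add2
c4: CDB Add1=0; issue MUL r5<-Mul1 | r0:1,r1:7,r2:Add3,r3:1,r4:2,r5:Mul1
c5: CDB Add2=5; issue SUB r1<-Add1 | r0:1,r1:Add1,r2:Add3,r3:1,r4:2,r5:Mul1
c6: CDB Add3=6; issue SUB r1<-Add2 | r0:1,r1:Add2,r2:6,r3:1,r4:2,r5:Mul1
c7: issue ADD r2<-Add3 | r0:1,r1:Add2,r2:Add3,r3:1,r4:2,r5:Mul1
c8: CDB Mul1=2; issue MUL r4<-Mul1 | r0:1,r1:Add2,r2:Add3,r3:1,r4:Mul1,r5:2
c9: CDB Add2=5; issue SUB r1<-Add2 | r0:1,r1:Add2,r2:Add3,r3:1,r4:Mul1,r5:2
c10: - | r0:1,r1:Add2,r2:Add3,r3:1,r4:Mul1,r5:2
c11: CDB Add1=-4 | r0:1,r1:Add2,r2:Add3,r3:1,r4:Mul1,r5:2
c12: CDB Add3=4 | r0:1,r1:Add2,r2:4,r3:1,r4:Mul1,r5:2

STATUS = VALUE 4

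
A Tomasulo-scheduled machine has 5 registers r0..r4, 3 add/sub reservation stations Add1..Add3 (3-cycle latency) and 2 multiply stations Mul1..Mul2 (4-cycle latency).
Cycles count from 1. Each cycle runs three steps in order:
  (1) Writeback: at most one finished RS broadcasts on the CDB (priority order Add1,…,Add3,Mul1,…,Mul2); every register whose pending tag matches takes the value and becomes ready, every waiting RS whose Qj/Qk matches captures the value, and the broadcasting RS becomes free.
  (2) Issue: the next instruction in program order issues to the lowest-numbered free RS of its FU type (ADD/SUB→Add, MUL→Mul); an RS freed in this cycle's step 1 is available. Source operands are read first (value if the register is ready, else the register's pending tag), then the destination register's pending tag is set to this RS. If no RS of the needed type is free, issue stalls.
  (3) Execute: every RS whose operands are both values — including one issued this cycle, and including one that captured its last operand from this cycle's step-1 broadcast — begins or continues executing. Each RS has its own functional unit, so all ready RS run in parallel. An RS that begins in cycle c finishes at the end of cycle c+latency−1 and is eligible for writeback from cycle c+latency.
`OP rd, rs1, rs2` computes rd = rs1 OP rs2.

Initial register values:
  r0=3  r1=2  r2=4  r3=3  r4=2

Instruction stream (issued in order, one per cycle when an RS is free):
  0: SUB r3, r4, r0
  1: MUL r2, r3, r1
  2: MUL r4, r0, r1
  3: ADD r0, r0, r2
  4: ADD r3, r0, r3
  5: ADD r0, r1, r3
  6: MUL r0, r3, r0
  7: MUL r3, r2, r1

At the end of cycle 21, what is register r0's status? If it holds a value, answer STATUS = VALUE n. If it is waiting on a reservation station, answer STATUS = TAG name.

cycle 1: issue SUB r3<-Add1 // r0:3,r1:2,r2:4,r3:Add1,r4:2
cycle 2: issue MUL r2<-Mul1 // r0:3,r1:2,r2:Mul1,r3:Add1,r4:2
cycle 3: issue MUL r4<-Mul2 // r0:3,r1:2,r2:Mul1,r3:Add1,r4:Mul2
cycle 4: CDB Add1=-1; issue ADD r0<-Add1 // r0:Add1,r1:2,r2:Mul1,r3:-1,r4:Mul2
cycle 5: issue ADD r3<-Add2 // r0:Add1,r1:2,r2:Mul1,r3:Add2,r4:Mul2
cycle 6: issue ADD r0<-Add3 // r0:Add3,r1:2,r2:Mul1,r3:Add2,r4:Mul2
cycle 7: CDB Mul2=6; issue MUL r0<-Mul2 // r0:Mul2,r1:2,r2:Mul1,r3:Add2,r4:6
cycle 8: CDB Mul1=-2; issue MUL r3<-Mul1 // r0:Mul2,r1:2,r2:-2,r3:Mul1,r4:6
cycle 9: - // r0:Mul2,r1:2,r2:-2,r3:Mul1,r4:6
cycle 10: - // r0:Mul2,r1:2,r2:-2,r3:Mul1,r4:6
cycle 11: CDB Add1=1 // r0:Mul2,r1:2,r2:-2,r3:Mul1,r4:6
cycle 12: CDB Mul1=-4 // r0:Mul2,r1:2,r2:-2,r3:-4,r4:6
cycle 13: - // r0:Mul2,r1:2,r2:-2,r3:-4,r4:6
cycle 14: CDB Add2=0 // r0:Mul2,r1:2,r2:-2,r3:-4,r4:6
cycle 15: - // r0:Mul2,r1:2,r2:-2,r3:-4,r4:6
cycle 16: - // r0:Mul2,r1:2,r2:-2,r3:-4,r4:6
cycle 17: CDB Add3=2 // r0:Mul2,r1:2,r2:-2,r3:-4,r4:6
cycle 18: - // r0:Mul2,r1:2,r2:-2,r3:-4,r4:6
cycle 19: - // r0:Mul2,r1:2,r2:-2,r3:-4,r4:6
cycle 20: - // r0:Mul2,r1:2,r2:-2,r3:-4,r4:6
cycle 21: CDB Mul2=0 // r0:0,r1:2,r2:-2,r3:-4,r4:6

STATUS = VALUE 0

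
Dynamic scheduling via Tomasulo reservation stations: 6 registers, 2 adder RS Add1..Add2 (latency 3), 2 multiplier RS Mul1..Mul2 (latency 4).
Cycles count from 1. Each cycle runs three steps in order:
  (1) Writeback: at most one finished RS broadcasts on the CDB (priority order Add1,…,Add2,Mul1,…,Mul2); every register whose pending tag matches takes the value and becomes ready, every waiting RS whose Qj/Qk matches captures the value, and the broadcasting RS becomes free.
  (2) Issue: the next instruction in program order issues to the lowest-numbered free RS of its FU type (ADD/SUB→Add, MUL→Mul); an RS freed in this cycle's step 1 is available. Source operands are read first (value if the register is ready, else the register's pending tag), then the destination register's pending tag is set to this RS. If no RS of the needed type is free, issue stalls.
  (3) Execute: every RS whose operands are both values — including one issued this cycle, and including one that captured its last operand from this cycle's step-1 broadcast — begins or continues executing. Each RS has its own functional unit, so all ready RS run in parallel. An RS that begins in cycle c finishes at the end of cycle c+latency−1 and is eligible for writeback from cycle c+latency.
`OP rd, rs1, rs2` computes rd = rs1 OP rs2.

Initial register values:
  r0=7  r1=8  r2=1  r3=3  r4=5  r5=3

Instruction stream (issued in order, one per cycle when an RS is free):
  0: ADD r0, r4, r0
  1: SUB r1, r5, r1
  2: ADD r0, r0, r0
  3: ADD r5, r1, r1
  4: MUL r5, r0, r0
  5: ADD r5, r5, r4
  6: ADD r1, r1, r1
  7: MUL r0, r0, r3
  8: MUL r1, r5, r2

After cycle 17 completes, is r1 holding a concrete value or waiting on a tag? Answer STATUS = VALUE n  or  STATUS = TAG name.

STATUS = TAG Mul1

  c1: issue ADD r0<-Add1  regs: r0:Add1,r1:8,r2:1,r3:3,r4:5,r5:3
  c2: issue SUB r1<-Add2  regs: r0:Add1,r1:Add2,r2:1,r3:3,r4:5,r5:3
  c3: stall  regs: r0:Add1,r1:Add2,r2:1,r3:3,r4:5,r5:3
  c4: CDB Add1=12; issue ADD r0<-Add1  regs: r0:Add1,r1:Add2,r2:1,r3:3,r4:5,r5:3
  c5: CDB Add2=-5; issue ADD r5<-Add2  regs: r0:Add1,r1:-5,r2:1,r3:3,r4:5,r5:Add2
  c6: issue MUL r5<-Mul1  regs: r0:Add1,r1:-5,r2:1,r3:3,r4:5,r5:Mul1
  c7: CDB Add1=24; issue ADD r5<-Add1  regs: r0:24,r1:-5,r2:1,r3:3,r4:5,r5:Add1
  c8: CDB Add2=-10; issue ADD r1<-Add2  regs: r0:24,r1:Add2,r2:1,r3:3,r4:5,r5:Add1
  c9: issue MUL r0<-Mul2  regs: r0:Mul2,r1:Add2,r2:1,r3:3,r4:5,r5:Add1
  c10: stall  regs: r0:Mul2,r1:Add2,r2:1,r3:3,r4:5,r5:Add1
  c11: CDB Add2=-10; stall  regs: r0:Mul2,r1:-10,r2:1,r3:3,r4:5,r5:Add1
  c12: CDB Mul1=576; issue MUL r1<-Mul1  regs: r0:Mul2,r1:Mul1,r2:1,r3:3,r4:5,r5:Add1
  c13: CDB Mul2=72  regs: r0:72,r1:Mul1,r2:1,r3:3,r4:5,r5:Add1
  c14: -  regs: r0:72,r1:Mul1,r2:1,r3:3,r4:5,r5:Add1
  c15: CDB Add1=581  regs: r0:72,r1:Mul1,r2:1,r3:3,r4:5,r5:581
  c16: -  regs: r0:72,r1:Mul1,r2:1,r3:3,r4:5,r5:581
  c17: -  regs: r0:72,r1:Mul1,r2:1,r3:3,r4:5,r5:581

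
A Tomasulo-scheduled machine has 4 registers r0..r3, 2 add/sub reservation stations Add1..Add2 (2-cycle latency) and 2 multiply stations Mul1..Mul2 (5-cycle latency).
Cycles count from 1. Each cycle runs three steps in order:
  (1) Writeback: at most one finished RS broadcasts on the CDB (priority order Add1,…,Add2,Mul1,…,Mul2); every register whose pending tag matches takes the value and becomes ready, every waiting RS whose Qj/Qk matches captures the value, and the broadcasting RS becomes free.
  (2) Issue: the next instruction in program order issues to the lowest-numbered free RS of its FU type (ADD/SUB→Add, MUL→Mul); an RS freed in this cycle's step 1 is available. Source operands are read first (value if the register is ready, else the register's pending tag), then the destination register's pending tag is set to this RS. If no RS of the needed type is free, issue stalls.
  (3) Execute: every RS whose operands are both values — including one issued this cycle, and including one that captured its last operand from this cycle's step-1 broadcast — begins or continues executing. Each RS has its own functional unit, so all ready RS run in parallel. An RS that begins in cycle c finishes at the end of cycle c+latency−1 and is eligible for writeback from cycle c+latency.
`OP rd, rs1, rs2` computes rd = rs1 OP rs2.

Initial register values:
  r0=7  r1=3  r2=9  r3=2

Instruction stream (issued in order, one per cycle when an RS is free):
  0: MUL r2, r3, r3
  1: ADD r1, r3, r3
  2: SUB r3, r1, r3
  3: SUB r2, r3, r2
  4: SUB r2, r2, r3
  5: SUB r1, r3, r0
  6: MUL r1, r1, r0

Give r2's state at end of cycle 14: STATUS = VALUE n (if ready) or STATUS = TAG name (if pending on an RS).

  c1: issue MUL r2<-Mul1  regs: r0:7,r1:3,r2:Mul1,r3:2
  c2: issue ADD r1<-Add1  regs: r0:7,r1:Add1,r2:Mul1,r3:2
  c3: issue SUB r3<-Add2  regs: r0:7,r1:Add1,r2:Mul1,r3:Add2
  c4: CDB Add1=4; issue SUB r2<-Add1  regs: r0:7,r1:4,r2:Add1,r3:Add2
  c5: stall  regs: r0:7,r1:4,r2:Add1,r3:Add2
  c6: CDB Add2=2; issue SUB r2<-Add2  regs: r0:7,r1:4,r2:Add2,r3:2
  c7: CDB Mul1=4; stall  regs: r0:7,r1:4,r2:Add2,r3:2
  c8: stall  regs: r0:7,r1:4,r2:Add2,r3:2
  c9: CDB Add1=-2; issue SUB r1<-Add1  regs: r0:7,r1:Add1,r2:Add2,r3:2
  c10: issue MUL r1<-Mul1  regs: r0:7,r1:Mul1,r2:Add2,r3:2
  c11: CDB Add1=-5  regs: r0:7,r1:Mul1,r2:Add2,r3:2
  c12: CDB Add2=-4  regs: r0:7,r1:Mul1,r2:-4,r3:2
  c13: -  regs: r0:7,r1:Mul1,r2:-4,r3:2
  c14: -  regs: r0:7,r1:Mul1,r2:-4,r3:2

STATUS = VALUE -4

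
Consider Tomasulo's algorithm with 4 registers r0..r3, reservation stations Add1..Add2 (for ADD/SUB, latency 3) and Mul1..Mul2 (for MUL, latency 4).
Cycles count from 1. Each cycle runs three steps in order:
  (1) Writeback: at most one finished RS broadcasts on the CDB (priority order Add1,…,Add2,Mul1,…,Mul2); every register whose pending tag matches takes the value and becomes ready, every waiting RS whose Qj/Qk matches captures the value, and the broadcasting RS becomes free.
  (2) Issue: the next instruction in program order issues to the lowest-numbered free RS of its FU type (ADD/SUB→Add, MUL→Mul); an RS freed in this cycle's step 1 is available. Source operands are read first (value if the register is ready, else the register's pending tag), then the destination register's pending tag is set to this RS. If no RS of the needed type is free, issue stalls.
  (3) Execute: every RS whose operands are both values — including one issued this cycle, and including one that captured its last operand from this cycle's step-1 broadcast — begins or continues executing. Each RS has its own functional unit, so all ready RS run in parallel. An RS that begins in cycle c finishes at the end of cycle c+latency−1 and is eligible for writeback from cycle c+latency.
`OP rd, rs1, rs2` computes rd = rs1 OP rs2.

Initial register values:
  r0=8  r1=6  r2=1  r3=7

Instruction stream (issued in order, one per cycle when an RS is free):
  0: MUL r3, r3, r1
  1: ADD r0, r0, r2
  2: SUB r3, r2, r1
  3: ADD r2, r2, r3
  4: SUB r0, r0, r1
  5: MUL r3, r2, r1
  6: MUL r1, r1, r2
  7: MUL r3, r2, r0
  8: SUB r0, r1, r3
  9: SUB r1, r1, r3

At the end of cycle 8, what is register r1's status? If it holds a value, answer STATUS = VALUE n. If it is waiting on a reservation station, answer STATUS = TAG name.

STATUS = TAG Mul2

c1: issue MUL r3<-Mul1 | r0:8,r1:6,r2:1,r3:Mul1
c2: issue ADD r0<-Add1 | r0:Add1,r1:6,r2:1,r3:Mul1
c3: issue SUB r3<-Add2 | r0:Add1,r1:6,r2:1,r3:Add2
c4: stall | r0:Add1,r1:6,r2:1,r3:Add2
c5: CDB Add1=9; issue ADD r2<-Add1 | r0:9,r1:6,r2:Add1,r3:Add2
c6: CDB Add2=-5; issue SUB r0<-Add2 | r0:Add2,r1:6,r2:Add1,r3:-5
c7: CDB Mul1=42; issue MUL r3<-Mul1 | r0:Add2,r1:6,r2:Add1,r3:Mul1
c8: issue MUL r1<-Mul2 | r0:Add2,r1:Mul2,r2:Add1,r3:Mul1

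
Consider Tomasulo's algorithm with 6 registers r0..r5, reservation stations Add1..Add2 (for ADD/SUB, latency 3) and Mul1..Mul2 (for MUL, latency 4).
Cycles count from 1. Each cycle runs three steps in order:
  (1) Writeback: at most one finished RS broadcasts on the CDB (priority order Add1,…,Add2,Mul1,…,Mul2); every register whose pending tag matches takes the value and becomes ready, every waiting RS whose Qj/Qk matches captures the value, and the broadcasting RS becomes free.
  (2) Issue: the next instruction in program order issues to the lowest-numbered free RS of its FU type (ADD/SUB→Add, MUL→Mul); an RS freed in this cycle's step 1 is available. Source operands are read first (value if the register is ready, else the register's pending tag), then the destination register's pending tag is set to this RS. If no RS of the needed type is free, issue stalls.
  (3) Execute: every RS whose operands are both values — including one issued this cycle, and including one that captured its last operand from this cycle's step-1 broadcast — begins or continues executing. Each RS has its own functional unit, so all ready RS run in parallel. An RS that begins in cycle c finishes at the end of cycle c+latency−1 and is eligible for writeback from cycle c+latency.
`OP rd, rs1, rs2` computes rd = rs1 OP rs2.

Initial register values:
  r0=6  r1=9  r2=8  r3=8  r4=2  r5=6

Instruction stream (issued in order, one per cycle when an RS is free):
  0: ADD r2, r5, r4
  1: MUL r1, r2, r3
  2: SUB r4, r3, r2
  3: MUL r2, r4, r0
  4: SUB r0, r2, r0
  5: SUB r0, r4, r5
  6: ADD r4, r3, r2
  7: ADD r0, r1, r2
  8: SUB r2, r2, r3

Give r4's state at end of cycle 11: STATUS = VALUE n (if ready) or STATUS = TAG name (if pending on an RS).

STATUS = TAG Add2

c1: issue ADD r2<-Add1 | r0:6,r1:9,r2:Add1,r3:8,r4:2,r5:6
c2: issue MUL r1<-Mul1 | r0:6,r1:Mul1,r2:Add1,r3:8,r4:2,r5:6
c3: issue SUB r4<-Add2 | r0:6,r1:Mul1,r2:Add1,r3:8,r4:Add2,r5:6
c4: CDB Add1=8; issue MUL r2<-Mul2 | r0:6,r1:Mul1,r2:Mul2,r3:8,r4:Add2,r5:6
c5: issue SUB r0<-Add1 | r0:Add1,r1:Mul1,r2:Mul2,r3:8,r4:Add2,r5:6
c6: stall | r0:Add1,r1:Mul1,r2:Mul2,r3:8,r4:Add2,r5:6
c7: CDB Add2=0; issue SUB r0<-Add2 | r0:Add2,r1:Mul1,r2:Mul2,r3:8,r4:0,r5:6
c8: CDB Mul1=64; stall | r0:Add2,r1:64,r2:Mul2,r3:8,r4:0,r5:6
c9: stall | r0:Add2,r1:64,r2:Mul2,r3:8,r4:0,r5:6
c10: CDB Add2=-6; issue ADD r4<-Add2 | r0:-6,r1:64,r2:Mul2,r3:8,r4:Add2,r5:6
c11: CDB Mul2=0; stall | r0:-6,r1:64,r2:0,r3:8,r4:Add2,r5:6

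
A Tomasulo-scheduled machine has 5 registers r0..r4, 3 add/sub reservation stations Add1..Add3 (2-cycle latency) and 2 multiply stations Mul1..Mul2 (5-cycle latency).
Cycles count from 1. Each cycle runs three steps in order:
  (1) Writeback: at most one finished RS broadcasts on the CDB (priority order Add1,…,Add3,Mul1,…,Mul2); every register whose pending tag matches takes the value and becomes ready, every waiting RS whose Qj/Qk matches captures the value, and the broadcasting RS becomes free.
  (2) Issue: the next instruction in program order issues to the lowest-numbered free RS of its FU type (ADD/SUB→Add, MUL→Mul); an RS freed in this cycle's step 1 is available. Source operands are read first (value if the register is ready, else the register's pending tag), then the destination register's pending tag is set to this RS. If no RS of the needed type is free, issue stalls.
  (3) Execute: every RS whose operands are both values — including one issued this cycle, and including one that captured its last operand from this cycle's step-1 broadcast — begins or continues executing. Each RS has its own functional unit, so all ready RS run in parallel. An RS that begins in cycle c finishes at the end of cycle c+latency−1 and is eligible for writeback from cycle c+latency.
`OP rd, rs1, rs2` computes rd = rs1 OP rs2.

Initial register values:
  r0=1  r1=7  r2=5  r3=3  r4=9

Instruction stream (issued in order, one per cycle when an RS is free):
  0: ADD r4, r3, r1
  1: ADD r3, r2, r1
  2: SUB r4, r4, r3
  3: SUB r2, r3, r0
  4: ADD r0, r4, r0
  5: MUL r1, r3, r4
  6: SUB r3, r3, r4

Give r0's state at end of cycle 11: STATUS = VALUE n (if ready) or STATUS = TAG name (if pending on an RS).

STATUS = VALUE -1

  c1: issue ADD r4<-Add1  regs: r0:1,r1:7,r2:5,r3:3,r4:Add1
  c2: issue ADD r3<-Add2  regs: r0:1,r1:7,r2:5,r3:Add2,r4:Add1
  c3: CDB Add1=10; issue SUB r4<-Add1  regs: r0:1,r1:7,r2:5,r3:Add2,r4:Add1
  c4: CDB Add2=12; issue SUB r2<-Add2  regs: r0:1,r1:7,r2:Add2,r3:12,r4:Add1
  c5: issue ADD r0<-Add3  regs: r0:Add3,r1:7,r2:Add2,r3:12,r4:Add1
  c6: CDB Add1=-2; issue MUL r1<-Mul1  regs: r0:Add3,r1:Mul1,r2:Add2,r3:12,r4:-2
  c7: CDB Add2=11; issue SUB r3<-Add1  regs: r0:Add3,r1:Mul1,r2:11,r3:Add1,r4:-2
  c8: CDB Add3=-1  regs: r0:-1,r1:Mul1,r2:11,r3:Add1,r4:-2
  c9: CDB Add1=14  regs: r0:-1,r1:Mul1,r2:11,r3:14,r4:-2
  c10: -  regs: r0:-1,r1:Mul1,r2:11,r3:14,r4:-2
  c11: CDB Mul1=-24  regs: r0:-1,r1:-24,r2:11,r3:14,r4:-2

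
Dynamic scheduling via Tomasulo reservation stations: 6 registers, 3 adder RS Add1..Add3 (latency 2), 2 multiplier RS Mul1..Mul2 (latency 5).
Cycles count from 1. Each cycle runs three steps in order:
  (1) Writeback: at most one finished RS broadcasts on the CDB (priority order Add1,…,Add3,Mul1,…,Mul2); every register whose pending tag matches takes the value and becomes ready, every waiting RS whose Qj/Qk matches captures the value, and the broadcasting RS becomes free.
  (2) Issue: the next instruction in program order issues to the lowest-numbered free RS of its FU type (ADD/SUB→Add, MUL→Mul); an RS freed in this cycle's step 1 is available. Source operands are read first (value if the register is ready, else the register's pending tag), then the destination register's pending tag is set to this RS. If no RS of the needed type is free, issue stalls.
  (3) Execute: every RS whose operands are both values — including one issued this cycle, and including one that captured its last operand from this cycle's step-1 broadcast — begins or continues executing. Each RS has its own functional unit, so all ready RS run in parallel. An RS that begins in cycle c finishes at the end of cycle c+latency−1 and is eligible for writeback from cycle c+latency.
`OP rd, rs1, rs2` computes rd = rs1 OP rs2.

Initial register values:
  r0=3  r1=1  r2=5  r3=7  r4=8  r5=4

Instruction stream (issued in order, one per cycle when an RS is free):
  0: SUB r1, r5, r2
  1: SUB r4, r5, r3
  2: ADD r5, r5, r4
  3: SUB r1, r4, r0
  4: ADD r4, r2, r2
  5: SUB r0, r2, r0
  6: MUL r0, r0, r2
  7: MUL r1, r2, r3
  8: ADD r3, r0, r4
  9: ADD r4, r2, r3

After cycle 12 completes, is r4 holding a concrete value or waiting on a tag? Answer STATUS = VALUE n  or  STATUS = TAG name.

STATUS = TAG Add2

cycle 1: issue SUB r1<-Add1 // r0:3,r1:Add1,r2:5,r3:7,r4:8,r5:4
cycle 2: issue SUB r4<-Add2 // r0:3,r1:Add1,r2:5,r3:7,r4:Add2,r5:4
cycle 3: CDB Add1=-1; issue ADD r5<-Add1 // r0:3,r1:-1,r2:5,r3:7,r4:Add2,r5:Add1
cycle 4: CDB Add2=-3; issue SUB r1<-Add2 // r0:3,r1:Add2,r2:5,r3:7,r4:-3,r5:Add1
cycle 5: issue ADD r4<-Add3 // r0:3,r1:Add2,r2:5,r3:7,r4:Add3,r5:Add1
cycle 6: CDB Add1=1; issue SUB r0<-Add1 // r0:Add1,r1:Add2,r2:5,r3:7,r4:Add3,r5:1
cycle 7: CDB Add2=-6; issue MUL r0<-Mul1 // r0:Mul1,r1:-6,r2:5,r3:7,r4:Add3,r5:1
cycle 8: CDB Add1=2; issue MUL r1<-Mul2 // r0:Mul1,r1:Mul2,r2:5,r3:7,r4:Add3,r5:1
cycle 9: CDB Add3=10; issue ADD r3<-Add1 // r0:Mul1,r1:Mul2,r2:5,r3:Add1,r4:10,r5:1
cycle 10: issue ADD r4<-Add2 // r0:Mul1,r1:Mul2,r2:5,r3:Add1,r4:Add2,r5:1
cycle 11: - // r0:Mul1,r1:Mul2,r2:5,r3:Add1,r4:Add2,r5:1
cycle 12: - // r0:Mul1,r1:Mul2,r2:5,r3:Add1,r4:Add2,r5:1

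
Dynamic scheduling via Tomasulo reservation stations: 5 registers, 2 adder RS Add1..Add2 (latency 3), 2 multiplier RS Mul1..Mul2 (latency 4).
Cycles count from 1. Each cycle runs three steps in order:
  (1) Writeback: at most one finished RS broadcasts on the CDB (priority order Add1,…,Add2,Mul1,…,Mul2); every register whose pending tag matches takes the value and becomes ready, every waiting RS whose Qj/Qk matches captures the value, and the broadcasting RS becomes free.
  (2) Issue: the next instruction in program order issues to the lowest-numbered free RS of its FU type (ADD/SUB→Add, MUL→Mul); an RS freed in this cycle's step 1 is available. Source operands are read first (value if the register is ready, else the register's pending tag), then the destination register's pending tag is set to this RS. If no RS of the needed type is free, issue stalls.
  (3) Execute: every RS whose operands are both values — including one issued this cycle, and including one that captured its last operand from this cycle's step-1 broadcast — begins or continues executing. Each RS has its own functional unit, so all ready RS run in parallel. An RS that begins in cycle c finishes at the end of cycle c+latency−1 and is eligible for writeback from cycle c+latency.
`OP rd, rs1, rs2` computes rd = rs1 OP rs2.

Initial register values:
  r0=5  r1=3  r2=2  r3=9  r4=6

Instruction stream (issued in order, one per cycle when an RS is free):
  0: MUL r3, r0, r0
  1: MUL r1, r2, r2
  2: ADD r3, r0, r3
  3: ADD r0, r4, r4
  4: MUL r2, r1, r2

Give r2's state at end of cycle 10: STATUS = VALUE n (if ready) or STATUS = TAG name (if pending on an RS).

c1: issue MUL r3<-Mul1 | r0:5,r1:3,r2:2,r3:Mul1,r4:6
c2: issue MUL r1<-Mul2 | r0:5,r1:Mul2,r2:2,r3:Mul1,r4:6
c3: issue ADD r3<-Add1 | r0:5,r1:Mul2,r2:2,r3:Add1,r4:6
c4: issue ADD r0<-Add2 | r0:Add2,r1:Mul2,r2:2,r3:Add1,r4:6
c5: CDB Mul1=25; issue MUL r2<-Mul1 | r0:Add2,r1:Mul2,r2:Mul1,r3:Add1,r4:6
c6: CDB Mul2=4 | r0:Add2,r1:4,r2:Mul1,r3:Add1,r4:6
c7: CDB Add2=12 | r0:12,r1:4,r2:Mul1,r3:Add1,r4:6
c8: CDB Add1=30 | r0:12,r1:4,r2:Mul1,r3:30,r4:6
c9: - | r0:12,r1:4,r2:Mul1,r3:30,r4:6
c10: CDB Mul1=8 | r0:12,r1:4,r2:8,r3:30,r4:6

STATUS = VALUE 8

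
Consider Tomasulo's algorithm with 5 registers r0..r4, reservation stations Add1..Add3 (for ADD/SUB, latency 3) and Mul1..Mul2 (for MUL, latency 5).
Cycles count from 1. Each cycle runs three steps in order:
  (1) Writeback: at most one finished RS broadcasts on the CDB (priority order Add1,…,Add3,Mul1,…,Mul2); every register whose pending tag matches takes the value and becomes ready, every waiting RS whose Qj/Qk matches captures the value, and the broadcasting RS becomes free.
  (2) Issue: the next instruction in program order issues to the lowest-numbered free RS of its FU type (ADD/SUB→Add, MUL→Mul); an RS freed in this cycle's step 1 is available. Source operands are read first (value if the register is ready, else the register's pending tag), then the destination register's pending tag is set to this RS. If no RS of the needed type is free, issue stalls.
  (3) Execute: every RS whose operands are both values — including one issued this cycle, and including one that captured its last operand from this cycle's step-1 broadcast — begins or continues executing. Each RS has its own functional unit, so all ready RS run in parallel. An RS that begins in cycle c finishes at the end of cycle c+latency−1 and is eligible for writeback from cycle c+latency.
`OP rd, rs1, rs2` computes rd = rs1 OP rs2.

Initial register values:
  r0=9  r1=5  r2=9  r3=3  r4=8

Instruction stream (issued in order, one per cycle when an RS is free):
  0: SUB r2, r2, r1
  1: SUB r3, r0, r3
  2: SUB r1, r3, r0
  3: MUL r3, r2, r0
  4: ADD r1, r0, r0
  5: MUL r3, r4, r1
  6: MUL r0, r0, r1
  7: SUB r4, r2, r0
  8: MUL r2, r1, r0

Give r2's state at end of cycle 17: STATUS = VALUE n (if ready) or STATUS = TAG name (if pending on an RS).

STATUS = TAG Mul2

cycle 1: issue SUB r2<-Add1 // r0:9,r1:5,r2:Add1,r3:3,r4:8
cycle 2: issue SUB r3<-Add2 // r0:9,r1:5,r2:Add1,r3:Add2,r4:8
cycle 3: issue SUB r1<-Add3 // r0:9,r1:Add3,r2:Add1,r3:Add2,r4:8
cycle 4: CDB Add1=4; issue MUL r3<-Mul1 // r0:9,r1:Add3,r2:4,r3:Mul1,r4:8
cycle 5: CDB Add2=6; issue ADD r1<-Add1 // r0:9,r1:Add1,r2:4,r3:Mul1,r4:8
cycle 6: issue MUL r3<-Mul2 // r0:9,r1:Add1,r2:4,r3:Mul2,r4:8
cycle 7: stall // r0:9,r1:Add1,r2:4,r3:Mul2,r4:8
cycle 8: CDB Add1=18; stall // r0:9,r1:18,r2:4,r3:Mul2,r4:8
cycle 9: CDB Add3=-3; stall // r0:9,r1:18,r2:4,r3:Mul2,r4:8
cycle 10: CDB Mul1=36; issue MUL r0<-Mul1 // r0:Mul1,r1:18,r2:4,r3:Mul2,r4:8
cycle 11: issue SUB r4<-Add1 // r0:Mul1,r1:18,r2:4,r3:Mul2,r4:Add1
cycle 12: stall // r0:Mul1,r1:18,r2:4,r3:Mul2,r4:Add1
cycle 13: CDB Mul2=144; issue MUL r2<-Mul2 // r0:Mul1,r1:18,r2:Mul2,r3:144,r4:Add1
cycle 14: - // r0:Mul1,r1:18,r2:Mul2,r3:144,r4:Add1
cycle 15: CDB Mul1=162 // r0:162,r1:18,r2:Mul2,r3:144,r4:Add1
cycle 16: - // r0:162,r1:18,r2:Mul2,r3:144,r4:Add1
cycle 17: - // r0:162,r1:18,r2:Mul2,r3:144,r4:Add1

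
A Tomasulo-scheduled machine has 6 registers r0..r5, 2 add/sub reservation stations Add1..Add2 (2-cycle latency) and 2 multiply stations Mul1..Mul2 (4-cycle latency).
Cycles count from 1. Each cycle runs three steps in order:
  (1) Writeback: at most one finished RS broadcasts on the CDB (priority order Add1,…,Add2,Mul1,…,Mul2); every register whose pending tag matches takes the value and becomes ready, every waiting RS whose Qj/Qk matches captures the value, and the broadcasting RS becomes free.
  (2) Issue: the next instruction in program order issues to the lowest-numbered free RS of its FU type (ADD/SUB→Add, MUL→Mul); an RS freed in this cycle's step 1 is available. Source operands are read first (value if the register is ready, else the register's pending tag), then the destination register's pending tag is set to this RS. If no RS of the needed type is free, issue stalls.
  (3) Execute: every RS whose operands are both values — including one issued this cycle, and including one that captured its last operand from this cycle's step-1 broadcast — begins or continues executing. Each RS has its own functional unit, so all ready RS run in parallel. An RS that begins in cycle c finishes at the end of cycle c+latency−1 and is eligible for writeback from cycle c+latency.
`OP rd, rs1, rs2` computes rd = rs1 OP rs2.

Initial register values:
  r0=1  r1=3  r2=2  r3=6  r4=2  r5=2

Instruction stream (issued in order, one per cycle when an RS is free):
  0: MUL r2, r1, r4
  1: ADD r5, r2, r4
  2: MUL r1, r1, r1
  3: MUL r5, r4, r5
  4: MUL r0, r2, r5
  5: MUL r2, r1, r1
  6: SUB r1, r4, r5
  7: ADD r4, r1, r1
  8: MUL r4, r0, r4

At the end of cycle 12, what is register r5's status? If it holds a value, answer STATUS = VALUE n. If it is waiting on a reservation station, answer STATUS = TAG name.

STATUS = VALUE 16

c1: issue MUL r2<-Mul1 | r0:1,r1:3,r2:Mul1,r3:6,r4:2,r5:2
c2: issue ADD r5<-Add1 | r0:1,r1:3,r2:Mul1,r3:6,r4:2,r5:Add1
c3: issue MUL r1<-Mul2 | r0:1,r1:Mul2,r2:Mul1,r3:6,r4:2,r5:Add1
c4: stall | r0:1,r1:Mul2,r2:Mul1,r3:6,r4:2,r5:Add1
c5: CDB Mul1=6; issue MUL r5<-Mul1 | r0:1,r1:Mul2,r2:6,r3:6,r4:2,r5:Mul1
c6: stall | r0:1,r1:Mul2,r2:6,r3:6,r4:2,r5:Mul1
c7: CDB Add1=8; stall | r0:1,r1:Mul2,r2:6,r3:6,r4:2,r5:Mul1
c8: CDB Mul2=9; issue MUL r0<-Mul2 | r0:Mul2,r1:9,r2:6,r3:6,r4:2,r5:Mul1
c9: stall | r0:Mul2,r1:9,r2:6,r3:6,r4:2,r5:Mul1
c10: stall | r0:Mul2,r1:9,r2:6,r3:6,r4:2,r5:Mul1
c11: CDB Mul1=16; issue MUL r2<-Mul1 | r0:Mul2,r1:9,r2:Mul1,r3:6,r4:2,r5:16
c12: issue SUB r1<-Add1 | r0:Mul2,r1:Add1,r2:Mul1,r3:6,r4:2,r5:16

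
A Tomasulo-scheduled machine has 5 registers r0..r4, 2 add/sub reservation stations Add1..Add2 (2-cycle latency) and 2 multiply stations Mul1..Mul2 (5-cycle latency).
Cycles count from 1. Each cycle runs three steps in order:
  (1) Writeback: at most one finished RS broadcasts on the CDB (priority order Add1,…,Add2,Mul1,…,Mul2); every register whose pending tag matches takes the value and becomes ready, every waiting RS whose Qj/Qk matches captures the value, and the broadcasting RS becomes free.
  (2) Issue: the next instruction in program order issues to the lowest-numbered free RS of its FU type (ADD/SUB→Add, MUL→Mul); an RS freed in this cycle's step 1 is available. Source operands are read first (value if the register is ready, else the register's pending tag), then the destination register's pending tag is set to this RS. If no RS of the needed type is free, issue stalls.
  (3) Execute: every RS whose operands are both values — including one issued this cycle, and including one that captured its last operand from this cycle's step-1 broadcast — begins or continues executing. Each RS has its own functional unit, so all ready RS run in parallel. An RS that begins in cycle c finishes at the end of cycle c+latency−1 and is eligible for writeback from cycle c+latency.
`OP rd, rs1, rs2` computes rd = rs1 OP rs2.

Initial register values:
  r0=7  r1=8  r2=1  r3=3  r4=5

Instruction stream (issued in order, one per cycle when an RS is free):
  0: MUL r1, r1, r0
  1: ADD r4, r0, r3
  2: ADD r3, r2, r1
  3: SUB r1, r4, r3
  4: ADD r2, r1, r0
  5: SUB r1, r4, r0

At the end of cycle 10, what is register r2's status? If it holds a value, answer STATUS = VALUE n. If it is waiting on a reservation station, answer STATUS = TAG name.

cycle 1: issue MUL r1<-Mul1 // r0:7,r1:Mul1,r2:1,r3:3,r4:5
cycle 2: issue ADD r4<-Add1 // r0:7,r1:Mul1,r2:1,r3:3,r4:Add1
cycle 3: issue ADD r3<-Add2 // r0:7,r1:Mul1,r2:1,r3:Add2,r4:Add1
cycle 4: CDB Add1=10; issue SUB r1<-Add1 // r0:7,r1:Add1,r2:1,r3:Add2,r4:10
cycle 5: stall // r0:7,r1:Add1,r2:1,r3:Add2,r4:10
cycle 6: CDB Mul1=56; stall // r0:7,r1:Add1,r2:1,r3:Add2,r4:10
cycle 7: stall // r0:7,r1:Add1,r2:1,r3:Add2,r4:10
cycle 8: CDB Add2=57; issue ADD r2<-Add2 // r0:7,r1:Add1,r2:Add2,r3:57,r4:10
cycle 9: stall // r0:7,r1:Add1,r2:Add2,r3:57,r4:10
cycle 10: CDB Add1=-47; issue SUB r1<-Add1 // r0:7,r1:Add1,r2:Add2,r3:57,r4:10

STATUS = TAG Add2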